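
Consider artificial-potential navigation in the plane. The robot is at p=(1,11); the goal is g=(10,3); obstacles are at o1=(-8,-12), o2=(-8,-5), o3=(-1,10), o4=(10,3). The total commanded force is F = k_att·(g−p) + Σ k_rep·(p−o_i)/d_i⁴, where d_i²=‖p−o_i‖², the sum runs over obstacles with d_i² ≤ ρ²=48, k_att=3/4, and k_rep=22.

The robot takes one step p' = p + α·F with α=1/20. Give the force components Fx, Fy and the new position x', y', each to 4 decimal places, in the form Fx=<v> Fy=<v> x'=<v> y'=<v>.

Fx=8.5100 Fy=-5.1200 x'=1.4255 y'=10.7440

F_att = 3/4·(g−p) = 3/4·(9,-8) = (6.7500,-6.0000)
o1: d²=610 > ρ²=48 → inactive
o2: d²=337 > ρ²=48 → inactive
o3: d²=5 ≤ ρ²=48; F_rep = 22·(2,1)/5² = (1.7600,0.8800)
o4: d²=145 > ρ²=48 → inactive
F = F_att + ΣF_rep = (8.5100,-5.1200)
p' = p + 1/20·F = (1.4255,10.7440)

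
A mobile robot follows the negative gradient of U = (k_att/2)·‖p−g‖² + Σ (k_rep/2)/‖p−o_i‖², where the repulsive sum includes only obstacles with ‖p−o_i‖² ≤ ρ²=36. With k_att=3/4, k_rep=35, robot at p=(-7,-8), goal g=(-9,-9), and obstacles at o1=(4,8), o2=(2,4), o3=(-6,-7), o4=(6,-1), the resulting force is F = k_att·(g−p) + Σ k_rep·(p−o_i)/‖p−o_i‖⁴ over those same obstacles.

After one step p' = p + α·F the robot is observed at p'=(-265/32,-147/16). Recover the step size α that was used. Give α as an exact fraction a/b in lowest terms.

F_att = 3/4·(g−p) = 3/4·(-2,-1) = (-1.5000,-0.7500)
o1: d²=377 > ρ²=36 → inactive
o2: d²=225 > ρ²=36 → inactive
o3: d²=2 ≤ ρ²=36; F_rep = 35·(-1,-1)/2² = (-8.7500,-8.7500)
o4: d²=218 > ρ²=36 → inactive
F = F_att + ΣF_rep = (-10.2500,-9.5000)
Δp = p'−p = (-1.2812,-1.1875); α = Δx/Fx = (-41/32) / (-41/4) = 1/8
check: Δy/Fy = (-19/16) / (-19/2) = 1/8 ✓

α = 1/8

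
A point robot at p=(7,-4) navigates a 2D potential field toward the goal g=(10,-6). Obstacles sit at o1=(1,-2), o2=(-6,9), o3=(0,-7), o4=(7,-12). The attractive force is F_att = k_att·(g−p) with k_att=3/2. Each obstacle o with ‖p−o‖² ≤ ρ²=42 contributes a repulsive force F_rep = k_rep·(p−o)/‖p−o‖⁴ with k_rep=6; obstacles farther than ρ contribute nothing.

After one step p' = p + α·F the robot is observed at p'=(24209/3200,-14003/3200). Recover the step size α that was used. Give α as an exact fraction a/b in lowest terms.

F_att = 3/2·(g−p) = 3/2·(3,-2) = (4.5000,-3.0000)
o1: d²=40 ≤ ρ²=42; F_rep = 6·(6,-2)/40² = (0.0225,-0.0075)
o2: d²=338 > ρ²=42 → inactive
o3: d²=58 > ρ²=42 → inactive
o4: d²=64 > ρ²=42 → inactive
F = F_att + ΣF_rep = (4.5225,-3.0075)
Δp = p'−p = (0.5653,-0.3759); α = Δx/Fx = (1809/3200) / (1809/400) = 1/8
check: Δy/Fy = (-1203/3200) / (-1203/400) = 1/8 ✓

α = 1/8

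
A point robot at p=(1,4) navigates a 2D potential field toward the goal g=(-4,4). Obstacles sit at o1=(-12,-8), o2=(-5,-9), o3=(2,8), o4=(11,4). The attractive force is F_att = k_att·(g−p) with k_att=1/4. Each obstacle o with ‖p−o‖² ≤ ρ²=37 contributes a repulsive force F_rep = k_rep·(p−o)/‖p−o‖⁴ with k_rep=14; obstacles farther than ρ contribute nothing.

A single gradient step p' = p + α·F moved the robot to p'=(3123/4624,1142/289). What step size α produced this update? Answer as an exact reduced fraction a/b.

α = 1/4

F_att = 1/4·(g−p) = 1/4·(-5,0) = (-1.2500,0.0000)
o1: d²=313 > ρ²=37 → inactive
o2: d²=205 > ρ²=37 → inactive
o3: d²=17 ≤ ρ²=37; F_rep = 14·(-1,-4)/17² = (-0.0484,-0.1938)
o4: d²=100 > ρ²=37 → inactive
F = F_att + ΣF_rep = (-1.2984,-0.1938)
Δp = p'−p = (-0.3246,-0.0484); α = Δx/Fx = (-1501/4624) / (-1501/1156) = 1/4
check: Δy/Fy = (-14/289) / (-56/289) = 1/4 ✓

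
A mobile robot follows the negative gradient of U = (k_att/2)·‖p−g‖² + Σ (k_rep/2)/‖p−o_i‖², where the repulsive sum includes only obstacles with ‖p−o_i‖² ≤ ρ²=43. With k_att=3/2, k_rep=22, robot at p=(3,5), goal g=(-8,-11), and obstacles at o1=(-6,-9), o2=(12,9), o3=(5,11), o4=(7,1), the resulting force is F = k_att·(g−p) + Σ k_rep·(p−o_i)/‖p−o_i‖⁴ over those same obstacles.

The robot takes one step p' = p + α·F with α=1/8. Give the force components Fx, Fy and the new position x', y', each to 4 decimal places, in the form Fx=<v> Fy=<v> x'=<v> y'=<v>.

Fx=-16.6134 Fy=-23.9966 x'=0.9233 y'=2.0004

F_att = 3/2·(g−p) = 3/2·(-11,-16) = (-16.5000,-24.0000)
o1: d²=277 > ρ²=43 → inactive
o2: d²=97 > ρ²=43 → inactive
o3: d²=40 ≤ ρ²=43; F_rep = 22·(-2,-6)/40² = (-0.0275,-0.0825)
o4: d²=32 ≤ ρ²=43; F_rep = 22·(-4,4)/32² = (-0.0859,0.0859)
F = F_att + ΣF_rep = (-16.6134,-23.9966)
p' = p + 1/8·F = (0.9233,2.0004)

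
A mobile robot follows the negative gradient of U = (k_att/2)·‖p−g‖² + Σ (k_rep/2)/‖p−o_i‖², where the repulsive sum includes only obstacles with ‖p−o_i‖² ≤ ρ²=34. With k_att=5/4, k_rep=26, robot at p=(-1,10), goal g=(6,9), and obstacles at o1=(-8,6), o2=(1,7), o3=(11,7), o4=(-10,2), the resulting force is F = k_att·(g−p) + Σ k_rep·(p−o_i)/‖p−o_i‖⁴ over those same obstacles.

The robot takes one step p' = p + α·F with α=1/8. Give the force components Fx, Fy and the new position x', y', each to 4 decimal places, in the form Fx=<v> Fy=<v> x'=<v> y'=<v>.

Fx=8.4423 Fy=-0.7885 x'=0.0553 y'=9.9014

F_att = 5/4·(g−p) = 5/4·(7,-1) = (8.7500,-1.2500)
o1: d²=65 > ρ²=34 → inactive
o2: d²=13 ≤ ρ²=34; F_rep = 26·(-2,3)/13² = (-0.3077,0.4615)
o3: d²=153 > ρ²=34 → inactive
o4: d²=145 > ρ²=34 → inactive
F = F_att + ΣF_rep = (8.4423,-0.7885)
p' = p + 1/8·F = (0.0553,9.9014)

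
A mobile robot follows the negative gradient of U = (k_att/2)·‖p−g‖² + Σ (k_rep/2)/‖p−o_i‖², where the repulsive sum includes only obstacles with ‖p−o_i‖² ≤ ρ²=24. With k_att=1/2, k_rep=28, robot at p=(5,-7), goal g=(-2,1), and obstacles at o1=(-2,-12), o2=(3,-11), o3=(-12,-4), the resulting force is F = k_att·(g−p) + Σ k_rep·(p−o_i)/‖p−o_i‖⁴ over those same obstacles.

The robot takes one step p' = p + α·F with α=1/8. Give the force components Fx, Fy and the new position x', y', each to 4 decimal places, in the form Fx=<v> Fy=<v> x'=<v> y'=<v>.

Fx=-3.3600 Fy=4.2800 x'=4.5800 y'=-6.4650

F_att = 1/2·(g−p) = 1/2·(-7,8) = (-3.5000,4.0000)
o1: d²=74 > ρ²=24 → inactive
o2: d²=20 ≤ ρ²=24; F_rep = 28·(2,4)/20² = (0.1400,0.2800)
o3: d²=298 > ρ²=24 → inactive
F = F_att + ΣF_rep = (-3.3600,4.2800)
p' = p + 1/8·F = (4.5800,-6.4650)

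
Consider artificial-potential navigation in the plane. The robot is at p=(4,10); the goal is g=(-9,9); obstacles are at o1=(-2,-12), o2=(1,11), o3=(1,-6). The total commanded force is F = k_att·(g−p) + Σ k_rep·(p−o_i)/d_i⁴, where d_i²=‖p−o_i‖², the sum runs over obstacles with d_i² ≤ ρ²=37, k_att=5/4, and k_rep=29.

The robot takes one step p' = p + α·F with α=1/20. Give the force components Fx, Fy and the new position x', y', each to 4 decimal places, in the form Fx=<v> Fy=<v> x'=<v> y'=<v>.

Fx=-15.3800 Fy=-1.5400 x'=3.2310 y'=9.9230

F_att = 5/4·(g−p) = 5/4·(-13,-1) = (-16.2500,-1.2500)
o1: d²=520 > ρ²=37 → inactive
o2: d²=10 ≤ ρ²=37; F_rep = 29·(3,-1)/10² = (0.8700,-0.2900)
o3: d²=265 > ρ²=37 → inactive
F = F_att + ΣF_rep = (-15.3800,-1.5400)
p' = p + 1/20·F = (3.2310,9.9230)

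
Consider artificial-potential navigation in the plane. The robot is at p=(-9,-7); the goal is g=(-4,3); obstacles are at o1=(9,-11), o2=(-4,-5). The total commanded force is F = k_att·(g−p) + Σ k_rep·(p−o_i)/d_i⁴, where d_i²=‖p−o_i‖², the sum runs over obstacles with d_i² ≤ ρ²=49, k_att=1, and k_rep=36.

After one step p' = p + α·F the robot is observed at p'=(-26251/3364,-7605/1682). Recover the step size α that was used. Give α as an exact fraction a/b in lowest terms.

α = 1/4

F_att = 1·(g−p) = 1·(5,10) = (5.0000,10.0000)
o1: d²=340 > ρ²=49 → inactive
o2: d²=29 ≤ ρ²=49; F_rep = 36·(-5,-2)/29² = (-0.2140,-0.0856)
F = F_att + ΣF_rep = (4.7860,9.9144)
Δp = p'−p = (1.1965,2.4786); α = Δx/Fx = (4025/3364) / (4025/841) = 1/4
check: Δy/Fy = (4169/1682) / (8338/841) = 1/4 ✓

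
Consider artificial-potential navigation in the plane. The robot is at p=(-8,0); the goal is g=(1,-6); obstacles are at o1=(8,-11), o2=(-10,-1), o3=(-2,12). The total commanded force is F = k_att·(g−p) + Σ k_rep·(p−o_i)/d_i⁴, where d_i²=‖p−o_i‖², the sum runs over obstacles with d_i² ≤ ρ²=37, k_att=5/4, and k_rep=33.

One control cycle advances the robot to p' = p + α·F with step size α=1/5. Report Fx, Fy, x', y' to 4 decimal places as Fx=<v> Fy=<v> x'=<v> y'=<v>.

F_att = 5/4·(g−p) = 5/4·(9,-6) = (11.2500,-7.5000)
o1: d²=377 > ρ²=37 → inactive
o2: d²=5 ≤ ρ²=37; F_rep = 33·(2,1)/5² = (2.6400,1.3200)
o3: d²=180 > ρ²=37 → inactive
F = F_att + ΣF_rep = (13.8900,-6.1800)
p' = p + 1/5·F = (-5.2220,-1.2360)

Fx=13.8900 Fy=-6.1800 x'=-5.2220 y'=-1.2360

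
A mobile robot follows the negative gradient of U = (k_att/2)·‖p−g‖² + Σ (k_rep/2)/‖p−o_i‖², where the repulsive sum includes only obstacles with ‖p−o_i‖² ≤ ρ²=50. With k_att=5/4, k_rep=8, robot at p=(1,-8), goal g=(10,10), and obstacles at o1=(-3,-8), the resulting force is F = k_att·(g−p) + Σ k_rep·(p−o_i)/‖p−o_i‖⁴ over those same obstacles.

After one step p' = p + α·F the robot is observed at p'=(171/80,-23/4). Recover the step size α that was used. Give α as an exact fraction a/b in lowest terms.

α = 1/10

F_att = 5/4·(g−p) = 5/4·(9,18) = (11.2500,22.5000)
o1: d²=16 ≤ ρ²=50; F_rep = 8·(4,0)/16² = (0.1250,0.0000)
F = F_att + ΣF_rep = (11.3750,22.5000)
Δp = p'−p = (1.1375,2.2500); α = Δx/Fx = (91/80) / (91/8) = 1/10
check: Δy/Fy = (9/4) / (45/2) = 1/10 ✓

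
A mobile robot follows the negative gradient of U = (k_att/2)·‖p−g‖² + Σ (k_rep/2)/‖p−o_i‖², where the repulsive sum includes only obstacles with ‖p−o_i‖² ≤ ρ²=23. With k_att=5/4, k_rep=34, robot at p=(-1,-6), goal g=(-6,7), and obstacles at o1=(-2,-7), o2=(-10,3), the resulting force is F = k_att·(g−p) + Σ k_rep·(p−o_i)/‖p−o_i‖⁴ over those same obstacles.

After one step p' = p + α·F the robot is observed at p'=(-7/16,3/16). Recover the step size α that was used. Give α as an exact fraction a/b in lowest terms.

F_att = 5/4·(g−p) = 5/4·(-5,13) = (-6.2500,16.2500)
o1: d²=2 ≤ ρ²=23; F_rep = 34·(1,1)/2² = (8.5000,8.5000)
o2: d²=162 > ρ²=23 → inactive
F = F_att + ΣF_rep = (2.2500,24.7500)
Δp = p'−p = (0.5625,6.1875); α = Δx/Fx = (9/16) / (9/4) = 1/4
check: Δy/Fy = (99/16) / (99/4) = 1/4 ✓

α = 1/4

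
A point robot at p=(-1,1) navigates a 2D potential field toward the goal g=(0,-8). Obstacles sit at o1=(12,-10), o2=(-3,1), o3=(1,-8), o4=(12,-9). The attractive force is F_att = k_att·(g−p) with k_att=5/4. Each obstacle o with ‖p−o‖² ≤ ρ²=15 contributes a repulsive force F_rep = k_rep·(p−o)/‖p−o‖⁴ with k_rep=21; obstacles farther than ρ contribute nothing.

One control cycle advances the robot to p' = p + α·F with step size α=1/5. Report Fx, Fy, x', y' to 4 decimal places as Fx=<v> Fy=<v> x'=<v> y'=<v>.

F_att = 5/4·(g−p) = 5/4·(1,-9) = (1.2500,-11.2500)
o1: d²=290 > ρ²=15 → inactive
o2: d²=4 ≤ ρ²=15; F_rep = 21·(2,0)/4² = (2.6250,0.0000)
o3: d²=85 > ρ²=15 → inactive
o4: d²=269 > ρ²=15 → inactive
F = F_att + ΣF_rep = (3.8750,-11.2500)
p' = p + 1/5·F = (-0.2250,-1.2500)

Fx=3.8750 Fy=-11.2500 x'=-0.2250 y'=-1.2500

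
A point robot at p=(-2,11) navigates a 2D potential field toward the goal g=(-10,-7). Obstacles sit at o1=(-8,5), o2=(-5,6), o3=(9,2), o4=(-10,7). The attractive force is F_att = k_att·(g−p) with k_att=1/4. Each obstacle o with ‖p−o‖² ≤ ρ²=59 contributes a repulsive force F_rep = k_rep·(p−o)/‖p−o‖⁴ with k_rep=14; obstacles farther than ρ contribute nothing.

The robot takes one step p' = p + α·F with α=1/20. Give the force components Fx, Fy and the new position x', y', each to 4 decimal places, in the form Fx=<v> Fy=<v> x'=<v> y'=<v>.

Fx=-1.9637 Fy=-4.4394 x'=-2.0982 y'=10.7780

F_att = 1/4·(g−p) = 1/4·(-8,-18) = (-2.0000,-4.5000)
o1: d²=72 > ρ²=59 → inactive
o2: d²=34 ≤ ρ²=59; F_rep = 14·(3,5)/34² = (0.0363,0.0606)
o3: d²=202 > ρ²=59 → inactive
o4: d²=80 > ρ²=59 → inactive
F = F_att + ΣF_rep = (-1.9637,-4.4394)
p' = p + 1/20·F = (-2.0982,10.7780)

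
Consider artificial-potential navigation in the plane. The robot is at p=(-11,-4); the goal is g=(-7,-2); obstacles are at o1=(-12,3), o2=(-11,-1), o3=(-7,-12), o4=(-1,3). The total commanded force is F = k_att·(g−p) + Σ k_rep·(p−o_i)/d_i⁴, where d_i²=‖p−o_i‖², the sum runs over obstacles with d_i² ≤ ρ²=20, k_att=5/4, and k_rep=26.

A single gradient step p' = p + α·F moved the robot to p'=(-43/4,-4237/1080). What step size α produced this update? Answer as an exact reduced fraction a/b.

F_att = 5/4·(g−p) = 5/4·(4,2) = (5.0000,2.5000)
o1: d²=50 > ρ²=20 → inactive
o2: d²=9 ≤ ρ²=20; F_rep = 26·(0,-3)/9² = (0.0000,-0.9630)
o3: d²=80 > ρ²=20 → inactive
o4: d²=149 > ρ²=20 → inactive
F = F_att + ΣF_rep = (5.0000,1.5370)
Δp = p'−p = (0.2500,0.0769); α = Δx/Fx = (1/4) / (5) = 1/20
check: Δy/Fy = (83/1080) / (83/54) = 1/20 ✓

α = 1/20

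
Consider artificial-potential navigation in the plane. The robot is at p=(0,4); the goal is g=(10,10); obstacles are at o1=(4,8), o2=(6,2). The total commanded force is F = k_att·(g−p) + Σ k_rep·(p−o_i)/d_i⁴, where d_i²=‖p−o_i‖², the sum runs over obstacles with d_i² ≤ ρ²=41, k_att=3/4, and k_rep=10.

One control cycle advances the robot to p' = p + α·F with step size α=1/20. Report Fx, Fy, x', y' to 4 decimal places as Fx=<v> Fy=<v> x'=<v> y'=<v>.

Fx=7.4234 Fy=4.4734 x'=0.3712 y'=4.2237

F_att = 3/4·(g−p) = 3/4·(10,6) = (7.5000,4.5000)
o1: d²=32 ≤ ρ²=41; F_rep = 10·(-4,-4)/32² = (-0.0391,-0.0391)
o2: d²=40 ≤ ρ²=41; F_rep = 10·(-6,2)/40² = (-0.0375,0.0125)
F = F_att + ΣF_rep = (7.4234,4.4734)
p' = p + 1/20·F = (0.3712,4.2237)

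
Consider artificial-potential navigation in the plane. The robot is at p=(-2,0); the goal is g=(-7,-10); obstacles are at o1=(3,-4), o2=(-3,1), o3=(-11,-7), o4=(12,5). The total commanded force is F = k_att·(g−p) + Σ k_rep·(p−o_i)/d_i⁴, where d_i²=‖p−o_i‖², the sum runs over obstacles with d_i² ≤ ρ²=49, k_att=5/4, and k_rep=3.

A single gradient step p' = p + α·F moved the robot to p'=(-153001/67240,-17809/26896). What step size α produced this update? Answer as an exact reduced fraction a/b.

F_att = 5/4·(g−p) = 5/4·(-5,-10) = (-6.2500,-12.5000)
o1: d²=41 ≤ ρ²=49; F_rep = 3·(-5,4)/41² = (-0.0089,0.0071)
o2: d²=2 ≤ ρ²=49; F_rep = 3·(1,-1)/2² = (0.7500,-0.7500)
o3: d²=130 > ρ²=49 → inactive
o4: d²=221 > ρ²=49 → inactive
F = F_att + ΣF_rep = (-5.5089,-13.2429)
Δp = p'−p = (-0.2754,-0.6621); α = Δx/Fx = (-18521/67240) / (-18521/3362) = 1/20
check: Δy/Fy = (-17809/26896) / (-89045/6724) = 1/20 ✓

α = 1/20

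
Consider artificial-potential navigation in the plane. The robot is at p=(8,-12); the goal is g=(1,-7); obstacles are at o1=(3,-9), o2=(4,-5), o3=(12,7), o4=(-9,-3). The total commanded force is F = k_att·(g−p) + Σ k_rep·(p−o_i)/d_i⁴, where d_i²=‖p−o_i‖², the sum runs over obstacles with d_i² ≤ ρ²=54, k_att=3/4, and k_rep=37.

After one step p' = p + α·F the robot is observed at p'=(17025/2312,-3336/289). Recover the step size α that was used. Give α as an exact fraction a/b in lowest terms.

F_att = 3/4·(g−p) = 3/4·(-7,5) = (-5.2500,3.7500)
o1: d²=34 ≤ ρ²=54; F_rep = 37·(5,-3)/34² = (0.1600,-0.0960)
o2: d²=65 > ρ²=54 → inactive
o3: d²=377 > ρ²=54 → inactive
o4: d²=370 > ρ²=54 → inactive
F = F_att + ΣF_rep = (-5.0900,3.6540)
Δp = p'−p = (-0.6362,0.4567); α = Δx/Fx = (-1471/2312) / (-1471/289) = 1/8
check: Δy/Fy = (132/289) / (1056/289) = 1/8 ✓

α = 1/8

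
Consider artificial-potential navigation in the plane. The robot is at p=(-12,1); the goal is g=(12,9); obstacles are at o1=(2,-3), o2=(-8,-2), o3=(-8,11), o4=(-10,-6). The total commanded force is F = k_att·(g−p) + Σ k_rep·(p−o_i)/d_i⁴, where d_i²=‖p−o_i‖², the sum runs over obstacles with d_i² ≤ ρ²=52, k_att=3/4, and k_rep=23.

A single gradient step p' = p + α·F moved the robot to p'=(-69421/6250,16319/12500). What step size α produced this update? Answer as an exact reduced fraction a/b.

α = 1/20

F_att = 3/4·(g−p) = 3/4·(24,8) = (18.0000,6.0000)
o1: d²=212 > ρ²=52 → inactive
o2: d²=25 ≤ ρ²=52; F_rep = 23·(-4,3)/25² = (-0.1472,0.1104)
o3: d²=116 > ρ²=52 → inactive
o4: d²=53 > ρ²=52 → inactive
F = F_att + ΣF_rep = (17.8528,6.1104)
Δp = p'−p = (0.8926,0.3055); α = Δx/Fx = (5579/6250) / (11158/625) = 1/20
check: Δy/Fy = (3819/12500) / (3819/625) = 1/20 ✓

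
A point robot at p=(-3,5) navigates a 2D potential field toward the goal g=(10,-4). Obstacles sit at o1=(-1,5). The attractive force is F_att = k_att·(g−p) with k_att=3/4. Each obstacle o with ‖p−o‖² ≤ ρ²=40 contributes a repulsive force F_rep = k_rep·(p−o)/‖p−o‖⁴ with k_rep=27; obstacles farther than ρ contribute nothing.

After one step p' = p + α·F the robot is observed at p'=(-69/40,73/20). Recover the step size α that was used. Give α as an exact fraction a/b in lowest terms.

F_att = 3/4·(g−p) = 3/4·(13,-9) = (9.7500,-6.7500)
o1: d²=4 ≤ ρ²=40; F_rep = 27·(-2,0)/4² = (-3.3750,0.0000)
F = F_att + ΣF_rep = (6.3750,-6.7500)
Δp = p'−p = (1.2750,-1.3500); α = Δx/Fx = (51/40) / (51/8) = 1/5
check: Δy/Fy = (-27/20) / (-27/4) = 1/5 ✓

α = 1/5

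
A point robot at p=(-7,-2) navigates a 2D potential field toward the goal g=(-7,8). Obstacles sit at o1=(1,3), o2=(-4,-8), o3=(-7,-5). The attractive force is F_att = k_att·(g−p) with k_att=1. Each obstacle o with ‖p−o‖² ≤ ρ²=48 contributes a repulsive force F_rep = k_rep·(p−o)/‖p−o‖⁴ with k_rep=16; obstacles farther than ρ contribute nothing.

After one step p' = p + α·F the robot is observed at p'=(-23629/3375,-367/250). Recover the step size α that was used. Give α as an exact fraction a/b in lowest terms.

F_att = 1·(g−p) = 1·(0,10) = (0.0000,10.0000)
o1: d²=89 > ρ²=48 → inactive
o2: d²=45 ≤ ρ²=48; F_rep = 16·(-3,6)/45² = (-0.0237,0.0474)
o3: d²=9 ≤ ρ²=48; F_rep = 16·(0,3)/9² = (0.0000,0.5926)
F = F_att + ΣF_rep = (-0.0237,10.6400)
Δp = p'−p = (-0.0012,0.5320); α = Δx/Fx = (-4/3375) / (-16/675) = 1/20
check: Δy/Fy = (133/250) / (266/25) = 1/20 ✓

α = 1/20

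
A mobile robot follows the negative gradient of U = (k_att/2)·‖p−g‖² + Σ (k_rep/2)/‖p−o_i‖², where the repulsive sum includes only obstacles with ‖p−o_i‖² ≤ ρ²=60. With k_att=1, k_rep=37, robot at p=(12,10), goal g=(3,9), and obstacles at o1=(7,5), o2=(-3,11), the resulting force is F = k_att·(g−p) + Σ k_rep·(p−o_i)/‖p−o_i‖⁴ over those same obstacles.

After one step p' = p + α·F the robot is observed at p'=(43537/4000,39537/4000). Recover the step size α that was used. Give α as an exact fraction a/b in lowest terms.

α = 1/8

F_att = 1·(g−p) = 1·(-9,-1) = (-9.0000,-1.0000)
o1: d²=50 ≤ ρ²=60; F_rep = 37·(5,5)/50² = (0.0740,0.0740)
o2: d²=226 > ρ²=60 → inactive
F = F_att + ΣF_rep = (-8.9260,-0.9260)
Δp = p'−p = (-1.1158,-0.1158); α = Δx/Fx = (-4463/4000) / (-4463/500) = 1/8
check: Δy/Fy = (-463/4000) / (-463/500) = 1/8 ✓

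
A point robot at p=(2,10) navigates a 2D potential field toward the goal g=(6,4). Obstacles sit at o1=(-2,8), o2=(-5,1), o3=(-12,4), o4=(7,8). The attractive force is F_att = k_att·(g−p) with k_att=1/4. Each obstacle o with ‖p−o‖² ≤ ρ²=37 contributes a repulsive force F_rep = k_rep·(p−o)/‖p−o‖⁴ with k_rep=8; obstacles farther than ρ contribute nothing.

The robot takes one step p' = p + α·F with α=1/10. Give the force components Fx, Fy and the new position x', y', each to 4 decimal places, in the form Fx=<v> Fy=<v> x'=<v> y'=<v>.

F_att = 1/4·(g−p) = 1/4·(4,-6) = (1.0000,-1.5000)
o1: d²=20 ≤ ρ²=37; F_rep = 8·(4,2)/20² = (0.0800,0.0400)
o2: d²=130 > ρ²=37 → inactive
o3: d²=232 > ρ²=37 → inactive
o4: d²=29 ≤ ρ²=37; F_rep = 8·(-5,2)/29² = (-0.0476,0.0190)
F = F_att + ΣF_rep = (1.0324,-1.4410)
p' = p + 1/10·F = (2.1032,9.8559)

Fx=1.0324 Fy=-1.4410 x'=2.1032 y'=9.8559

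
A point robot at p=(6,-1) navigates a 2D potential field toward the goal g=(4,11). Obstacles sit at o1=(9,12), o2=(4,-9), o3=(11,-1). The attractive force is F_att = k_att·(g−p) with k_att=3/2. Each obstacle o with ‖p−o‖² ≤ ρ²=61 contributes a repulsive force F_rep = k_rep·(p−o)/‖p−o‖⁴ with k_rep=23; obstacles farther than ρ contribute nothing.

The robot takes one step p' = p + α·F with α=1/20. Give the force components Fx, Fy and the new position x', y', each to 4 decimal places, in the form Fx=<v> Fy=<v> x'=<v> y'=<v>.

Fx=-3.1840 Fy=18.0000 x'=5.8408 y'=-0.1000

F_att = 3/2·(g−p) = 3/2·(-2,12) = (-3.0000,18.0000)
o1: d²=178 > ρ²=61 → inactive
o2: d²=68 > ρ²=61 → inactive
o3: d²=25 ≤ ρ²=61; F_rep = 23·(-5,0)/25² = (-0.1840,0.0000)
F = F_att + ΣF_rep = (-3.1840,18.0000)
p' = p + 1/20·F = (5.8408,-0.1000)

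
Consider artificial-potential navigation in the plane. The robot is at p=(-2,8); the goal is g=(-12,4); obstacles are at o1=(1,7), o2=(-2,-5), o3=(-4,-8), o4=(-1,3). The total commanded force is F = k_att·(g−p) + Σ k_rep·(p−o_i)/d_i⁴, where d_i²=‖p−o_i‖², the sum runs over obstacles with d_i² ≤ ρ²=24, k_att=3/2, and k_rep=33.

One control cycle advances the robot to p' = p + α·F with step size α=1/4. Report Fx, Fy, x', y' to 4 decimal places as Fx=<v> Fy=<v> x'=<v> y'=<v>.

F_att = 3/2·(g−p) = 3/2·(-10,-4) = (-15.0000,-6.0000)
o1: d²=10 ≤ ρ²=24; F_rep = 33·(-3,1)/10² = (-0.9900,0.3300)
o2: d²=169 > ρ²=24 → inactive
o3: d²=260 > ρ²=24 → inactive
o4: d²=26 > ρ²=24 → inactive
F = F_att + ΣF_rep = (-15.9900,-5.6700)
p' = p + 1/4·F = (-5.9975,6.5825)

Fx=-15.9900 Fy=-5.6700 x'=-5.9975 y'=6.5825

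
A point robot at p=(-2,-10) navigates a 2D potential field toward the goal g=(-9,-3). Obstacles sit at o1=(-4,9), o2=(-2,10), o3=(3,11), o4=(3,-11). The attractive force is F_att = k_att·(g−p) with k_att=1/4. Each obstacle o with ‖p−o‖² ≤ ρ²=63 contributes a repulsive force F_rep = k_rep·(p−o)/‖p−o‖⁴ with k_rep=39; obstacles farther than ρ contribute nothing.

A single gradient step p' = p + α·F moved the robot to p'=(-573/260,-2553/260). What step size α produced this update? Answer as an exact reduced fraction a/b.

α = 1/10

F_att = 1/4·(g−p) = 1/4·(-7,7) = (-1.7500,1.7500)
o1: d²=365 > ρ²=63 → inactive
o2: d²=400 > ρ²=63 → inactive
o3: d²=466 > ρ²=63 → inactive
o4: d²=26 ≤ ρ²=63; F_rep = 39·(-5,1)/26² = (-0.2885,0.0577)
F = F_att + ΣF_rep = (-2.0385,1.8077)
Δp = p'−p = (-0.2038,0.1808); α = Δx/Fx = (-53/260) / (-53/26) = 1/10
check: Δy/Fy = (47/260) / (47/26) = 1/10 ✓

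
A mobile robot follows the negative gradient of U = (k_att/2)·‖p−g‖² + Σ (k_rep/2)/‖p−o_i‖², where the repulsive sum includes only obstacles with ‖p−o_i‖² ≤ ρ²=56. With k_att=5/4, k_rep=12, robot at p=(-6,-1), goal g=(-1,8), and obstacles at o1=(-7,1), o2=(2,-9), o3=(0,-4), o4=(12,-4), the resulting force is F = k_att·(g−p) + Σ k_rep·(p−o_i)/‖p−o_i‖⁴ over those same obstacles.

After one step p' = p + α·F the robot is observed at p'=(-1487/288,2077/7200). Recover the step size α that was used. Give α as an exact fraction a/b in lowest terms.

α = 1/8

F_att = 5/4·(g−p) = 5/4·(5,9) = (6.2500,11.2500)
o1: d²=5 ≤ ρ²=56; F_rep = 12·(1,-2)/5² = (0.4800,-0.9600)
o2: d²=128 > ρ²=56 → inactive
o3: d²=45 ≤ ρ²=56; F_rep = 12·(-6,3)/45² = (-0.0356,0.0178)
o4: d²=333 > ρ²=56 → inactive
F = F_att + ΣF_rep = (6.6944,10.3078)
Δp = p'−p = (0.8368,1.2885); α = Δx/Fx = (241/288) / (241/36) = 1/8
check: Δy/Fy = (9277/7200) / (9277/900) = 1/8 ✓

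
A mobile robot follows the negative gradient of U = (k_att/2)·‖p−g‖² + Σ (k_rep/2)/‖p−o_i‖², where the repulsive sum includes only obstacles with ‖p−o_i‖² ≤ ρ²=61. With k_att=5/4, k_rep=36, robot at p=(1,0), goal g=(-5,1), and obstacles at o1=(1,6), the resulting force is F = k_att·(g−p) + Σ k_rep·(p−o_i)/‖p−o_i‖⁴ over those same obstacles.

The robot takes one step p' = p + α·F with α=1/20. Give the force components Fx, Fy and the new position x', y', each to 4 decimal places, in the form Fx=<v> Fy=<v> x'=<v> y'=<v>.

F_att = 5/4·(g−p) = 5/4·(-6,1) = (-7.5000,1.2500)
o1: d²=36 ≤ ρ²=61; F_rep = 36·(0,-6)/36² = (0.0000,-0.1667)
F = F_att + ΣF_rep = (-7.5000,1.0833)
p' = p + 1/20·F = (0.6250,0.0542)

Fx=-7.5000 Fy=1.0833 x'=0.6250 y'=0.0542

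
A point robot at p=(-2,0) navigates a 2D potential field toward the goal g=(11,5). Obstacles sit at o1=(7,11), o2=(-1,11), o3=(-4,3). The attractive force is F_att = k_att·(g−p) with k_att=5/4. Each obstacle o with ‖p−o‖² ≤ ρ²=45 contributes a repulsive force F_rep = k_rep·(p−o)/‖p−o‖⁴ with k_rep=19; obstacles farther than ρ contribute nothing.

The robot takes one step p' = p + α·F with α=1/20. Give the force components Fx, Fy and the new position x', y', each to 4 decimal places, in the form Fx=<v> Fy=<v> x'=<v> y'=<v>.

Fx=16.4749 Fy=5.9127 x'=-1.1763 y'=0.2956

F_att = 5/4·(g−p) = 5/4·(13,5) = (16.2500,6.2500)
o1: d²=202 > ρ²=45 → inactive
o2: d²=122 > ρ²=45 → inactive
o3: d²=13 ≤ ρ²=45; F_rep = 19·(2,-3)/13² = (0.2249,-0.3373)
F = F_att + ΣF_rep = (16.4749,5.9127)
p' = p + 1/20·F = (-1.1763,0.2956)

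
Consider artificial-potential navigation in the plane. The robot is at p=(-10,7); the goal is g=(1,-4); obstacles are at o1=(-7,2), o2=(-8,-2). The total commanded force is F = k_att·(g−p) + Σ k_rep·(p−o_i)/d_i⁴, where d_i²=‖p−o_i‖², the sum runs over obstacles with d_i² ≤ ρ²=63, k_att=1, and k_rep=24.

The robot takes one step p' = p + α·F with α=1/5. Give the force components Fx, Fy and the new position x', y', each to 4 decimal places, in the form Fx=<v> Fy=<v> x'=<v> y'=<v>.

Fx=10.9377 Fy=-10.8962 x'=-7.8125 y'=4.8208

F_att = 1·(g−p) = 1·(11,-11) = (11.0000,-11.0000)
o1: d²=34 ≤ ρ²=63; F_rep = 24·(-3,5)/34² = (-0.0623,0.1038)
o2: d²=85 > ρ²=63 → inactive
F = F_att + ΣF_rep = (10.9377,-10.8962)
p' = p + 1/5·F = (-7.8125,4.8208)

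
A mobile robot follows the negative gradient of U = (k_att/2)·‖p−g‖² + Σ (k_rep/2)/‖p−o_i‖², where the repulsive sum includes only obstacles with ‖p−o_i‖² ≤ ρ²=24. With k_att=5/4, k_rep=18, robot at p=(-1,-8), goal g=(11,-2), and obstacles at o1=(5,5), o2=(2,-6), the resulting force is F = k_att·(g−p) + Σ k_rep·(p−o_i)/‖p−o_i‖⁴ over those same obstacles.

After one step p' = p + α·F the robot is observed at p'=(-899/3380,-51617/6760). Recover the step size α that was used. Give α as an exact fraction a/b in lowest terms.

α = 1/20

F_att = 5/4·(g−p) = 5/4·(12,6) = (15.0000,7.5000)
o1: d²=205 > ρ²=24 → inactive
o2: d²=13 ≤ ρ²=24; F_rep = 18·(-3,-2)/13² = (-0.3195,-0.2130)
F = F_att + ΣF_rep = (14.6805,7.2870)
Δp = p'−p = (0.7340,0.3643); α = Δx/Fx = (2481/3380) / (2481/169) = 1/20
check: Δy/Fy = (2463/6760) / (2463/338) = 1/20 ✓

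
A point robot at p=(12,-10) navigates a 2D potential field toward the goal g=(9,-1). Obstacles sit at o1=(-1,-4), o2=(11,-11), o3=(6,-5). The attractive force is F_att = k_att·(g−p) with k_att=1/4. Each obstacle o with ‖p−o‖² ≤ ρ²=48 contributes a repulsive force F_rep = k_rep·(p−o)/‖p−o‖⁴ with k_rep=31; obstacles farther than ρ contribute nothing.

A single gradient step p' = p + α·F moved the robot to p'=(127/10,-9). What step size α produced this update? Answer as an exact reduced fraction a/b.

α = 1/10

F_att = 1/4·(g−p) = 1/4·(-3,9) = (-0.7500,2.2500)
o1: d²=205 > ρ²=48 → inactive
o2: d²=2 ≤ ρ²=48; F_rep = 31·(1,1)/2² = (7.7500,7.7500)
o3: d²=61 > ρ²=48 → inactive
F = F_att + ΣF_rep = (7.0000,10.0000)
Δp = p'−p = (0.7000,1.0000); α = Δx/Fx = (7/10) / (7) = 1/10
check: Δy/Fy = (1) / (10) = 1/10 ✓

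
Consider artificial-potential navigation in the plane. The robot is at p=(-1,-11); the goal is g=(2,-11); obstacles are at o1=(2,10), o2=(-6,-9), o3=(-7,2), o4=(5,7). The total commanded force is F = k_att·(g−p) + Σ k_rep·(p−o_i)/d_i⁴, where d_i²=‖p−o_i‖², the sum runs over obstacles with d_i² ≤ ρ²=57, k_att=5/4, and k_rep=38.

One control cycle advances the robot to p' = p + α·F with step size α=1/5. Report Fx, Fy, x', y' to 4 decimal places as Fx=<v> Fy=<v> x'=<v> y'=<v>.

Fx=3.9759 Fy=-0.0904 x'=-0.2048 y'=-11.0181

F_att = 5/4·(g−p) = 5/4·(3,0) = (3.7500,0.0000)
o1: d²=450 > ρ²=57 → inactive
o2: d²=29 ≤ ρ²=57; F_rep = 38·(5,-2)/29² = (0.2259,-0.0904)
o3: d²=205 > ρ²=57 → inactive
o4: d²=360 > ρ²=57 → inactive
F = F_att + ΣF_rep = (3.9759,-0.0904)
p' = p + 1/5·F = (-0.2048,-11.0181)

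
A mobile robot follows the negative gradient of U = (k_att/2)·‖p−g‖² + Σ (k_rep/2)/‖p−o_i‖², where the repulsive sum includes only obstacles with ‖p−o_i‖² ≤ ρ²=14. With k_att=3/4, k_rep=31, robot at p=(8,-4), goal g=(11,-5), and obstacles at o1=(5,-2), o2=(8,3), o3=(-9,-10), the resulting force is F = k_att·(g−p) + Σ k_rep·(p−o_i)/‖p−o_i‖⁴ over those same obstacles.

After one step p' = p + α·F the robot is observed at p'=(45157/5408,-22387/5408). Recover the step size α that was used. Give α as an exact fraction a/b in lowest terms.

F_att = 3/4·(g−p) = 3/4·(3,-1) = (2.2500,-0.7500)
o1: d²=13 ≤ ρ²=14; F_rep = 31·(3,-2)/13² = (0.5503,-0.3669)
o2: d²=49 > ρ²=14 → inactive
o3: d²=325 > ρ²=14 → inactive
F = F_att + ΣF_rep = (2.8003,-1.1169)
Δp = p'−p = (0.3500,-0.1396); α = Δx/Fx = (1893/5408) / (1893/676) = 1/8
check: Δy/Fy = (-755/5408) / (-755/676) = 1/8 ✓

α = 1/8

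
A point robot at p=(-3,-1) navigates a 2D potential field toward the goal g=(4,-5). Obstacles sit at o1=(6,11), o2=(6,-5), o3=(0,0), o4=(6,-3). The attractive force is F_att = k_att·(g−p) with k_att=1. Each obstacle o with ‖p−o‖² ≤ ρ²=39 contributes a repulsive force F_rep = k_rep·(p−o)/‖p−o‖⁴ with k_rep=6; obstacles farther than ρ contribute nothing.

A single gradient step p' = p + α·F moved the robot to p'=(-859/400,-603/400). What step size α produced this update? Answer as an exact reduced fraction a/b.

F_att = 1·(g−p) = 1·(7,-4) = (7.0000,-4.0000)
o1: d²=225 > ρ²=39 → inactive
o2: d²=97 > ρ²=39 → inactive
o3: d²=10 ≤ ρ²=39; F_rep = 6·(-3,-1)/10² = (-0.1800,-0.0600)
o4: d²=85 > ρ²=39 → inactive
F = F_att + ΣF_rep = (6.8200,-4.0600)
Δp = p'−p = (0.8525,-0.5075); α = Δx/Fx = (341/400) / (341/50) = 1/8
check: Δy/Fy = (-203/400) / (-203/50) = 1/8 ✓

α = 1/8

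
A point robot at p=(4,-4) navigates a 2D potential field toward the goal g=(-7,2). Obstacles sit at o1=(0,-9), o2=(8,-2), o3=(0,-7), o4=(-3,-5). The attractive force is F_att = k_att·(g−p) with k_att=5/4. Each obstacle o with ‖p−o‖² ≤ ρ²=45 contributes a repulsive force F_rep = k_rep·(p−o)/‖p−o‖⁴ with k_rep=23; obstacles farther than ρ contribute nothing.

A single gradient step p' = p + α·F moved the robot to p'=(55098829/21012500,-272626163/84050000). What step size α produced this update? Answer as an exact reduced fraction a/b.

F_att = 5/4·(g−p) = 5/4·(-11,6) = (-13.7500,7.5000)
o1: d²=41 ≤ ρ²=45; F_rep = 23·(4,5)/41² = (0.0547,0.0684)
o2: d²=20 ≤ ρ²=45; F_rep = 23·(-4,-2)/20² = (-0.2300,-0.1150)
o3: d²=25 ≤ ρ²=45; F_rep = 23·(4,3)/25² = (0.1472,0.1104)
o4: d²=50 > ρ²=45 → inactive
F = F_att + ΣF_rep = (-13.7781,7.5638)
Δp = p'−p = (-1.3778,0.7564); α = Δx/Fx = (-28951171/21012500) / (-28951171/2101250) = 1/10
check: Δy/Fy = (63573837/84050000) / (63573837/8405000) = 1/10 ✓

α = 1/10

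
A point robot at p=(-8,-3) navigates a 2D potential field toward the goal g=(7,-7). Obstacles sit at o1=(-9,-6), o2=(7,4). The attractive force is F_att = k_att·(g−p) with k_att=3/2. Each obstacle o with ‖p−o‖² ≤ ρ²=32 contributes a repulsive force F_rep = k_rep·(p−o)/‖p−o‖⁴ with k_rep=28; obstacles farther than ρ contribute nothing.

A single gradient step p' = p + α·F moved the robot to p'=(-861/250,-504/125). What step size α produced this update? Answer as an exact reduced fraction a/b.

α = 1/5

F_att = 3/2·(g−p) = 3/2·(15,-4) = (22.5000,-6.0000)
o1: d²=10 ≤ ρ²=32; F_rep = 28·(1,3)/10² = (0.2800,0.8400)
o2: d²=274 > ρ²=32 → inactive
F = F_att + ΣF_rep = (22.7800,-5.1600)
Δp = p'−p = (4.5560,-1.0320); α = Δx/Fx = (1139/250) / (1139/50) = 1/5
check: Δy/Fy = (-129/125) / (-129/25) = 1/5 ✓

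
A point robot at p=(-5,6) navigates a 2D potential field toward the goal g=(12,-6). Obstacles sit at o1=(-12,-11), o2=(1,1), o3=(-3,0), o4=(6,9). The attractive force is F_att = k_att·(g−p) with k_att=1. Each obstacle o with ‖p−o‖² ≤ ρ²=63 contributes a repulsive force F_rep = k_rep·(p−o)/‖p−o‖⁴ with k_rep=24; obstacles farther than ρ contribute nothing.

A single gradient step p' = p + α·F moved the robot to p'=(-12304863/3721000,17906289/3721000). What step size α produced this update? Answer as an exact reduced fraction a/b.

F_att = 1·(g−p) = 1·(17,-12) = (17.0000,-12.0000)
o1: d²=338 > ρ²=63 → inactive
o2: d²=61 ≤ ρ²=63; F_rep = 24·(-6,5)/61² = (-0.0387,0.0322)
o3: d²=40 ≤ ρ²=63; F_rep = 24·(-2,6)/40² = (-0.0300,0.0900)
o4: d²=130 > ρ²=63 → inactive
F = F_att + ΣF_rep = (16.9313,-11.8778)
Δp = p'−p = (1.6931,-1.1878); α = Δx/Fx = (6300137/3721000) / (6300137/372100) = 1/10
check: Δy/Fy = (-4419711/3721000) / (-4419711/372100) = 1/10 ✓

α = 1/10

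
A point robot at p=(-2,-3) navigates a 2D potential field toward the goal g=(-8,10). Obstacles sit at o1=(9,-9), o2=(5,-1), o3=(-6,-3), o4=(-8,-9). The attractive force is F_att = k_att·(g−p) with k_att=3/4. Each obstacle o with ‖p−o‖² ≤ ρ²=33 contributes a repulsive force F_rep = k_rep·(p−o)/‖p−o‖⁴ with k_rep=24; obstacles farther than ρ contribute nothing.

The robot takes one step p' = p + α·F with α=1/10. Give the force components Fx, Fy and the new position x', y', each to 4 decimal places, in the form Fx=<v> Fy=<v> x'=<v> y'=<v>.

Fx=-4.1250 Fy=9.7500 x'=-2.4125 y'=-2.0250

F_att = 3/4·(g−p) = 3/4·(-6,13) = (-4.5000,9.7500)
o1: d²=157 > ρ²=33 → inactive
o2: d²=53 > ρ²=33 → inactive
o3: d²=16 ≤ ρ²=33; F_rep = 24·(4,0)/16² = (0.3750,0.0000)
o4: d²=72 > ρ²=33 → inactive
F = F_att + ΣF_rep = (-4.1250,9.7500)
p' = p + 1/10·F = (-2.4125,-2.0250)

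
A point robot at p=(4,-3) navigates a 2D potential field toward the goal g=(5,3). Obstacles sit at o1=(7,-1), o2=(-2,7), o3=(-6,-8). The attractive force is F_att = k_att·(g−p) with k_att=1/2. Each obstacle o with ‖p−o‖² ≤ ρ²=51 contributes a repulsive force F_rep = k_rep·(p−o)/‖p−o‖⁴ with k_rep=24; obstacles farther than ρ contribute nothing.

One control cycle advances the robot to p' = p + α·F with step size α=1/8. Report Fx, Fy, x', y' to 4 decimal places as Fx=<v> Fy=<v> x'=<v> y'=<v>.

Fx=0.0740 Fy=2.7160 x'=4.0092 y'=-2.6605

F_att = 1/2·(g−p) = 1/2·(1,6) = (0.5000,3.0000)
o1: d²=13 ≤ ρ²=51; F_rep = 24·(-3,-2)/13² = (-0.4260,-0.2840)
o2: d²=136 > ρ²=51 → inactive
o3: d²=125 > ρ²=51 → inactive
F = F_att + ΣF_rep = (0.0740,2.7160)
p' = p + 1/8·F = (4.0092,-2.6605)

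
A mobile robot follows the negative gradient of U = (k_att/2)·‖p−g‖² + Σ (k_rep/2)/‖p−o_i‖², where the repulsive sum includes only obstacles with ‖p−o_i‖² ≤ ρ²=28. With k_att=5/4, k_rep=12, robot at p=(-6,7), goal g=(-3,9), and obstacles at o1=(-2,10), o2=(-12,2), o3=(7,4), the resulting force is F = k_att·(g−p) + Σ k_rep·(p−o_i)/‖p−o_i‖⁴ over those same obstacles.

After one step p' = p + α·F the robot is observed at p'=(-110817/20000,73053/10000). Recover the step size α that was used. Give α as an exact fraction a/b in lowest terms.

α = 1/8

F_att = 5/4·(g−p) = 5/4·(3,2) = (3.7500,2.5000)
o1: d²=25 ≤ ρ²=28; F_rep = 12·(-4,-3)/25² = (-0.0768,-0.0576)
o2: d²=61 > ρ²=28 → inactive
o3: d²=178 > ρ²=28 → inactive
F = F_att + ΣF_rep = (3.6732,2.4424)
Δp = p'−p = (0.4592,0.3053); α = Δx/Fx = (9183/20000) / (9183/2500) = 1/8
check: Δy/Fy = (3053/10000) / (3053/1250) = 1/8 ✓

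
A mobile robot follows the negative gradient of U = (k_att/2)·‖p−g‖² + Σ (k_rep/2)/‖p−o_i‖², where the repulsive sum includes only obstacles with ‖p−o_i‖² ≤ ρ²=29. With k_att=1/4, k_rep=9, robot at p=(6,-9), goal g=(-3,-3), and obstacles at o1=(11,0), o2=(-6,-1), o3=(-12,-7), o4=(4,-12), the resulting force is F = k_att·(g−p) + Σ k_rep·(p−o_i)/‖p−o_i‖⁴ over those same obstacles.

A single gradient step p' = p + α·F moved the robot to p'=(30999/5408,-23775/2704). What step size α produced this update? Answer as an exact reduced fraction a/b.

F_att = 1/4·(g−p) = 1/4·(-9,6) = (-2.2500,1.5000)
o1: d²=106 > ρ²=29 → inactive
o2: d²=208 > ρ²=29 → inactive
o3: d²=328 > ρ²=29 → inactive
o4: d²=13 ≤ ρ²=29; F_rep = 9·(2,3)/13² = (0.1065,0.1598)
F = F_att + ΣF_rep = (-2.1435,1.6598)
Δp = p'−p = (-0.2679,0.2075); α = Δx/Fx = (-1449/5408) / (-1449/676) = 1/8
check: Δy/Fy = (561/2704) / (561/338) = 1/8 ✓

α = 1/8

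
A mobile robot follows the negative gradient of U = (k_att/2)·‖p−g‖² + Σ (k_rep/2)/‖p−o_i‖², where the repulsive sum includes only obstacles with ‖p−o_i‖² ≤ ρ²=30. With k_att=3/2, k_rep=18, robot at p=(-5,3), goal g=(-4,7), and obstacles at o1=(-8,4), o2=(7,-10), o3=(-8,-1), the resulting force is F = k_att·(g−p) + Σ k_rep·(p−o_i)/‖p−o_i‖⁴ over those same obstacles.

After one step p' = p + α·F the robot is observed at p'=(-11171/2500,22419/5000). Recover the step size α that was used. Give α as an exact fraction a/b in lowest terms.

F_att = 3/2·(g−p) = 3/2·(1,4) = (1.5000,6.0000)
o1: d²=10 ≤ ρ²=30; F_rep = 18·(3,-1)/10² = (0.5400,-0.1800)
o2: d²=313 > ρ²=30 → inactive
o3: d²=25 ≤ ρ²=30; F_rep = 18·(3,4)/25² = (0.0864,0.1152)
F = F_att + ΣF_rep = (2.1264,5.9352)
Δp = p'−p = (0.5316,1.4838); α = Δx/Fx = (1329/2500) / (1329/625) = 1/4
check: Δy/Fy = (7419/5000) / (7419/1250) = 1/4 ✓

α = 1/4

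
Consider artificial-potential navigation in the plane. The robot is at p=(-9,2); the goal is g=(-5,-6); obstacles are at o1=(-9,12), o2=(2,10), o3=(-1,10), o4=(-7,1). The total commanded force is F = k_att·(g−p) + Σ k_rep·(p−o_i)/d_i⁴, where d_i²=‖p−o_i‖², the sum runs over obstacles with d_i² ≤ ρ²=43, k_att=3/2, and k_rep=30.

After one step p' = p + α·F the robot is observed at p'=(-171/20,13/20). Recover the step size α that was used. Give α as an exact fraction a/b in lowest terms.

F_att = 3/2·(g−p) = 3/2·(4,-8) = (6.0000,-12.0000)
o1: d²=100 > ρ²=43 → inactive
o2: d²=185 > ρ²=43 → inactive
o3: d²=128 > ρ²=43 → inactive
o4: d²=5 ≤ ρ²=43; F_rep = 30·(-2,1)/5² = (-2.4000,1.2000)
F = F_att + ΣF_rep = (3.6000,-10.8000)
Δp = p'−p = (0.4500,-1.3500); α = Δx/Fx = (9/20) / (18/5) = 1/8
check: Δy/Fy = (-27/20) / (-54/5) = 1/8 ✓

α = 1/8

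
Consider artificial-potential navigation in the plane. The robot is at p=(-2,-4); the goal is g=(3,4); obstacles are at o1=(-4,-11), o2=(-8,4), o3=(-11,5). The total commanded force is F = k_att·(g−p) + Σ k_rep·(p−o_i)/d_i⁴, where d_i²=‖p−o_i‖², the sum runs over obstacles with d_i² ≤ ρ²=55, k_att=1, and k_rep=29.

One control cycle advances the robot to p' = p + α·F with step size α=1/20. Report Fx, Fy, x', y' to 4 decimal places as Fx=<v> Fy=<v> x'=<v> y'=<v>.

Fx=5.0206 Fy=8.0723 x'=-1.7490 y'=-3.5964

F_att = 1·(g−p) = 1·(5,8) = (5.0000,8.0000)
o1: d²=53 ≤ ρ²=55; F_rep = 29·(2,7)/53² = (0.0206,0.0723)
o2: d²=100 > ρ²=55 → inactive
o3: d²=162 > ρ²=55 → inactive
F = F_att + ΣF_rep = (5.0206,8.0723)
p' = p + 1/20·F = (-1.7490,-3.5964)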